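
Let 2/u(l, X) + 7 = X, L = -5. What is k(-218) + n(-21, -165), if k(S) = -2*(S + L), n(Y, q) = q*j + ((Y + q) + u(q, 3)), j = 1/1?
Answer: 189/2 ≈ 94.500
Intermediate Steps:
u(l, X) = 2/(-7 + X)
j = 1
n(Y, q) = -½ + Y + 2*q (n(Y, q) = q*1 + ((Y + q) + 2/(-7 + 3)) = q + ((Y + q) + 2/(-4)) = q + ((Y + q) + 2*(-¼)) = q + ((Y + q) - ½) = q + (-½ + Y + q) = -½ + Y + 2*q)
k(S) = 10 - 2*S (k(S) = -2*(S - 5) = -2*(-5 + S) = 10 - 2*S)
k(-218) + n(-21, -165) = (10 - 2*(-218)) + (-½ - 21 + 2*(-165)) = (10 + 436) + (-½ - 21 - 330) = 446 - 703/2 = 189/2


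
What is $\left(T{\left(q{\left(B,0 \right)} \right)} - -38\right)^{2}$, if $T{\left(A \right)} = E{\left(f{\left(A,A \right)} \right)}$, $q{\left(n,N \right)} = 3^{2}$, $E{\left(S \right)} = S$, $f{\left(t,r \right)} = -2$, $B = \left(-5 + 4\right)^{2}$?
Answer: $1296$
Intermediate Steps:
$B = 1$ ($B = \left(-1\right)^{2} = 1$)
$q{\left(n,N \right)} = 9$
$T{\left(A \right)} = -2$
$\left(T{\left(q{\left(B,0 \right)} \right)} - -38\right)^{2} = \left(-2 - -38\right)^{2} = \left(-2 + 38\right)^{2} = 36^{2} = 1296$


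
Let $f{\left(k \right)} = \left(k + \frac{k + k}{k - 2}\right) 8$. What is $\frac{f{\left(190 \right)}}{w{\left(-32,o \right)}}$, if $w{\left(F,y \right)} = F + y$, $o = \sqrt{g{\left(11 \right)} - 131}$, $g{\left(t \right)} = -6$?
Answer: $- \frac{2310400}{54567} - \frac{72200 i \sqrt{137}}{54567} \approx -42.341 - 15.487 i$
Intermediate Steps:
$o = i \sqrt{137}$ ($o = \sqrt{-6 - 131} = \sqrt{-137} = i \sqrt{137} \approx 11.705 i$)
$f{\left(k \right)} = 8 k + \frac{16 k}{-2 + k}$ ($f{\left(k \right)} = \left(k + \frac{2 k}{-2 + k}\right) 8 = 8 k + \frac{16 k}{-2 + k}$)
$\frac{f{\left(190 \right)}}{w{\left(-32,o \right)}} = \frac{8 \cdot 190^{2} \frac{1}{-2 + 190}}{-32 + i \sqrt{137}} = \frac{8 \cdot 36100 \cdot \frac{1}{188}}{-32 + i \sqrt{137}} = \frac{72200}{47 \left(-32 + i \sqrt{137}\right)}$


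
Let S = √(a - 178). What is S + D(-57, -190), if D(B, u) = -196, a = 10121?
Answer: -196 + √9943 ≈ -96.285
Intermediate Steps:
S = √9943 (S = √(10121 - 178) = √9943 ≈ 99.715)
S + D(-57, -190) = √9943 - 196 = -196 + √9943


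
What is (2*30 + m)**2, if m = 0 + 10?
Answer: 4900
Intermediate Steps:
m = 10
(2*30 + m)**2 = (2*30 + 10)**2 = (60 + 10)**2 = 70**2 = 4900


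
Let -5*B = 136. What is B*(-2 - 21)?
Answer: 3128/5 ≈ 625.60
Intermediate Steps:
B = -136/5 (B = -⅕*136 = -136/5 ≈ -27.200)
B*(-2 - 21) = -136*(-2 - 21)/5 = -136/5*(-23) = 3128/5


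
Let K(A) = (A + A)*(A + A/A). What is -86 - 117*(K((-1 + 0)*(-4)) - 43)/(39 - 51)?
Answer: -461/4 ≈ -115.25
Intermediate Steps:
K(A) = 2*A*(1 + A) (K(A) = (2*A)*(A + 1) = (2*A)*(1 + A) = 2*A*(1 + A))
-86 - 117*(K((-1 + 0)*(-4)) - 43)/(39 - 51) = -86 - 117*(2*((-1 + 0)*(-4))*(1 + (-1 + 0)*(-4)) - 43)/(39 - 51) = -86 - 117*(2*(-1*(-4))*(1 - 1*(-4)) - 43)/(-12) = -86 - 117*(2*4*(1 + 4) - 43)*(-1)/12 = -86 - 117*(2*4*5 - 43)*(-1)/12 = -86 - 117*(40 - 43)*(-1)/12 = -86 - (-351)*(-1)/12 = -86 - 117*¼ = -86 - 117/4 = -461/4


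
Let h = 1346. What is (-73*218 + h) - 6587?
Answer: -21155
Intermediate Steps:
(-73*218 + h) - 6587 = (-73*218 + 1346) - 6587 = (-15914 + 1346) - 6587 = -14568 - 6587 = -21155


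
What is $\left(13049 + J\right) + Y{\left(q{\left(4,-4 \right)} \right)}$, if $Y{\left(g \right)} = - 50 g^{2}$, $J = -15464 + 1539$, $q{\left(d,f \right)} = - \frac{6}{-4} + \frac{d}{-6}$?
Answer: $- \frac{16393}{18} \approx -910.72$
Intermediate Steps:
$q{\left(d,f \right)} = \frac{3}{2} - \frac{d}{6}$ ($q{\left(d,f \right)} = \left(-6\right) \left(- \frac{1}{4}\right) + d \left(- \frac{1}{6}\right) = \frac{3}{2} - \frac{d}{6}$)
$J = -13925$
$\left(13049 + J\right) + Y{\left(q{\left(4,-4 \right)} \right)} = \left(13049 - 13925\right) - 50 \left(\frac{3}{2} - \frac{2}{3}\right)^{2} = -876 - 50 \left(\frac{3}{2} - \frac{2}{3}\right)^{2} = -876 - 50 \left(\frac{5}{6}\right)^{2} = -876 - \frac{625}{18} = - \frac{16393}{18}$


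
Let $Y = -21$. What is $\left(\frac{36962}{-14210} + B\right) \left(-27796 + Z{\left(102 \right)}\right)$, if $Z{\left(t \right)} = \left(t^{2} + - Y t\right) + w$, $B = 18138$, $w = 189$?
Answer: $- \frac{1940640107549}{7105} \approx -2.7314 \cdot 10^{8}$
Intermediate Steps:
$Z{\left(t \right)} = 189 + t^{2} + 21 t$ ($Z{\left(t \right)} = \left(t^{2} + \left(-1\right) \left(-21\right) t\right) + 189 = \left(t^{2} + 21 t\right) + 189 = 189 + t^{2} + 21 t$)
$\left(\frac{36962}{-14210} + B\right) \left(-27796 + Z{\left(102 \right)}\right) = \left(\frac{36962}{-14210} + 18138\right) \left(-27796 + \left(189 + 102^{2} + 21 \cdot 102\right)\right) = \left(36962 \left(- \frac{1}{14210}\right) + 18138\right) \left(-27796 + \left(189 + 10404 + 2142\right)\right) = \left(- \frac{18481}{7105} + 18138\right) \left(-27796 + 12735\right) = \frac{128852009}{7105} \left(-15061\right) = - \frac{1940640107549}{7105}$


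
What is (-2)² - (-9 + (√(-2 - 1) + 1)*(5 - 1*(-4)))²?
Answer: 0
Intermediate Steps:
(-2)² - (-9 + (√(-2 - 1) + 1)*(5 - 1*(-4)))² = 4 - (-9 + (√(-3) + 1)*(5 + 4))² = 4 - (-9 + (I*√3 + 1)*9)² = 4 - (-9 + (1 + I*√3)*9)² = 4 - (-9 + (9 + 9*I*√3))² = 4 - (9*I*√3)² = 4 - 1*(-243) = 4 + 243 = 247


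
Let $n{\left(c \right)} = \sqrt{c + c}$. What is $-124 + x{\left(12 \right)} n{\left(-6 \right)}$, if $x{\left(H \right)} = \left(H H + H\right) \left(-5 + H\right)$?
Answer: $-124 + 2184 i \sqrt{3} \approx -124.0 + 3782.8 i$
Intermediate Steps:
$n{\left(c \right)} = \sqrt{2} \sqrt{c}$ ($n{\left(c \right)} = \sqrt{2 c} = \sqrt{2} \sqrt{c}$)
$x{\left(H \right)} = \left(-5 + H\right) \left(H + H^{2}\right)$ ($x{\left(H \right)} = \left(H^{2} + H\right) \left(-5 + H\right) = \left(H + H^{2}\right) \left(-5 + H\right) = \left(-5 + H\right) \left(H + H^{2}\right)$)
$-124 + x{\left(12 \right)} n{\left(-6 \right)} = -124 + 12 \left(-5 + 12^{2} - 48\right) \sqrt{2} \sqrt{-6} = -124 + 12 \left(-5 + 144 - 48\right) \sqrt{2} i \sqrt{6} = -124 + 12 \cdot 91 \cdot 2 i \sqrt{3} = -124 + 1092 \cdot 2 i \sqrt{3} = -124 + 2184 i \sqrt{3}$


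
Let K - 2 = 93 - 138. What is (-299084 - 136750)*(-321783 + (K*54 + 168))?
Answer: 141182758458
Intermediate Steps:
K = -43 (K = 2 + (93 - 138) = 2 - 45 = -43)
(-299084 - 136750)*(-321783 + (K*54 + 168)) = (-299084 - 136750)*(-321783 + (-43*54 + 168)) = -435834*(-321783 + (-2322 + 168)) = -435834*(-321783 - 2154) = -435834*(-323937) = 141182758458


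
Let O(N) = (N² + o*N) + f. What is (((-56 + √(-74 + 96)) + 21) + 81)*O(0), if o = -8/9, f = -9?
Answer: -414 - 9*√22 ≈ -456.21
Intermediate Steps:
o = -8/9 (o = -8*⅑ = -8/9 ≈ -0.88889)
O(N) = -9 + N² - 8*N/9 (O(N) = (N² - 8*N/9) - 9 = -9 + N² - 8*N/9)
(((-56 + √(-74 + 96)) + 21) + 81)*O(0) = (((-56 + √(-74 + 96)) + 21) + 81)*(-9 + 0² - 8/9*0) = (((-56 + √22) + 21) + 81)*(-9 + 0 + 0) = ((-35 + √22) + 81)*(-9) = (46 + √22)*(-9) = -414 - 9*√22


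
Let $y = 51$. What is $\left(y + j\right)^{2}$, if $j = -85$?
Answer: $1156$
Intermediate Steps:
$\left(y + j\right)^{2} = \left(51 - 85\right)^{2} = \left(-34\right)^{2} = 1156$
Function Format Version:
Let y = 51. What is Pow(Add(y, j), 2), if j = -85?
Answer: 1156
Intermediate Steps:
Pow(Add(y, j), 2) = Pow(Add(51, -85), 2) = Pow(-34, 2) = 1156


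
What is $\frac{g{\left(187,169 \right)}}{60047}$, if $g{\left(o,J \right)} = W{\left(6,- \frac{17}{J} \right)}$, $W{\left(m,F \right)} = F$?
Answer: $- \frac{17}{10147943} \approx -1.6752 \cdot 10^{-6}$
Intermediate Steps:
$g{\left(o,J \right)} = - \frac{17}{J}$
$\frac{g{\left(187,169 \right)}}{60047} = \frac{\left(-17\right) \frac{1}{169}}{60047} = \left(-17\right) \frac{1}{169} \cdot \frac{1}{60047} = \left(- \frac{17}{169}\right) \frac{1}{60047} = - \frac{17}{10147943}$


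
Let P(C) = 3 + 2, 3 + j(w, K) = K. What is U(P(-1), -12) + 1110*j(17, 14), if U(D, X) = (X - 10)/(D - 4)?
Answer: 12188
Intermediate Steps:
j(w, K) = -3 + K
P(C) = 5
U(D, X) = (-10 + X)/(-4 + D)
U(P(-1), -12) + 1110*j(17, 14) = (-10 - 12)/(-4 + 5) + 1110*(-3 + 14) = -22/1 + 1110*11 = 1*(-22) + 12210 = -22 + 12210 = 12188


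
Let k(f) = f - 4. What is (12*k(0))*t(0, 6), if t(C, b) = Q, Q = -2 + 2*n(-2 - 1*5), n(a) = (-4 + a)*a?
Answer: -7296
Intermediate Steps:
n(a) = a*(-4 + a)
Q = 152 (Q = -2 + 2*((-2 - 1*5)*(-4 + (-2 - 1*5))) = -2 + 2*((-2 - 5)*(-4 + (-2 - 5))) = -2 + 2*(-7*(-4 - 7)) = -2 + 2*(-7*(-11)) = -2 + 2*77 = -2 + 154 = 152)
k(f) = -4 + f
t(C, b) = 152
(12*k(0))*t(0, 6) = (12*(-4 + 0))*152 = (12*(-4))*152 = -48*152 = -7296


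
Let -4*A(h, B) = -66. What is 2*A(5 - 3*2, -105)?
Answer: 33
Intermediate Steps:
A(h, B) = 33/2 (A(h, B) = -¼*(-66) = 33/2)
2*A(5 - 3*2, -105) = 2*(33/2) = 33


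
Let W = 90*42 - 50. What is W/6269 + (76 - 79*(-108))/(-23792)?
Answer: 2173788/9322003 ≈ 0.23319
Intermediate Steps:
W = 3730 (W = 3780 - 50 = 3730)
W/6269 + (76 - 79*(-108))/(-23792) = 3730/6269 + (76 - 79*(-108))/(-23792) = 3730*(1/6269) + (76 + 8532)*(-1/23792) = 3730/6269 + 8608*(-1/23792) = 3730/6269 - 538/1487 = 2173788/9322003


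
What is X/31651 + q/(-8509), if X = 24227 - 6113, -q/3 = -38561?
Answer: -3507350607/269318359 ≈ -13.023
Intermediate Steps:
q = 115683 (q = -3*(-38561) = 115683)
X = 18114
X/31651 + q/(-8509) = 18114/31651 + 115683/(-8509) = 18114*(1/31651) + 115683*(-1/8509) = 18114/31651 - 115683/8509 = -3507350607/269318359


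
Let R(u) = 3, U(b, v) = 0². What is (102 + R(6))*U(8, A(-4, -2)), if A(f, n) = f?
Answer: 0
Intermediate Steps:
U(b, v) = 0
(102 + R(6))*U(8, A(-4, -2)) = (102 + 3)*0 = 105*0 = 0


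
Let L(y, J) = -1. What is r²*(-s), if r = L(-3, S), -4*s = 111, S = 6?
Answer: 111/4 ≈ 27.750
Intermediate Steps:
s = -111/4 (s = -¼*111 = -111/4 ≈ -27.750)
r = -1
r²*(-s) = (-1)²*(-1*(-111/4)) = 1*(111/4) = 111/4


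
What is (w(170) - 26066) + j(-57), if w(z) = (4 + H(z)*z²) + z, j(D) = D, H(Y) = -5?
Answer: -170449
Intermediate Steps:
w(z) = 4 + z - 5*z² (w(z) = (4 - 5*z²) + z = 4 + z - 5*z²)
(w(170) - 26066) + j(-57) = ((4 + 170 - 5*170²) - 26066) - 57 = ((4 + 170 - 5*28900) - 26066) - 57 = ((4 + 170 - 144500) - 26066) - 57 = (-144326 - 26066) - 57 = -170392 - 57 = -170449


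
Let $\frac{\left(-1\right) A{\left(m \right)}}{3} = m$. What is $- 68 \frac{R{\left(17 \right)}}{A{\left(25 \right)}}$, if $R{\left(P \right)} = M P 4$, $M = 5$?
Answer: $\frac{4624}{15} \approx 308.27$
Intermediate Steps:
$A{\left(m \right)} = - 3 m$
$R{\left(P \right)} = 20 P$ ($R{\left(P \right)} = 5 P 4 = 20 P$)
$- 68 \frac{R{\left(17 \right)}}{A{\left(25 \right)}} = - 68 \frac{20 \cdot 17}{\left(-3\right) 25} = - 68 \frac{340}{-75} = - 68 \cdot 340 \left(- \frac{1}{75}\right) = \left(-68\right) \left(- \frac{68}{15}\right) = \frac{4624}{15}$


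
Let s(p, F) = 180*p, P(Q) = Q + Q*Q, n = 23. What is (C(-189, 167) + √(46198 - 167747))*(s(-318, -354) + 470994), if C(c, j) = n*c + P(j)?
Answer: 9809693586 + 413754*I*√121549 ≈ 9.8097e+9 + 1.4425e+8*I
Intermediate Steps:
P(Q) = Q + Q²
C(c, j) = 23*c + j*(1 + j)
(C(-189, 167) + √(46198 - 167747))*(s(-318, -354) + 470994) = ((23*(-189) + 167*(1 + 167)) + √(46198 - 167747))*(180*(-318) + 470994) = ((-4347 + 167*168) + √(-121549))*(-57240 + 470994) = ((-4347 + 28056) + I*√121549)*413754 = (23709 + I*√121549)*413754 = 9809693586 + 413754*I*√121549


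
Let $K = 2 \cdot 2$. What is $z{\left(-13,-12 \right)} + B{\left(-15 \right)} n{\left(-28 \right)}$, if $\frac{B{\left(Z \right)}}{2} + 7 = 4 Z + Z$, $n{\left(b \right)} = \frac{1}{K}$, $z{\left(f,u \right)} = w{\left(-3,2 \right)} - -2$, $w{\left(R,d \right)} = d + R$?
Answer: $-40$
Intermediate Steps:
$K = 4$
$w{\left(R,d \right)} = R + d$
$z{\left(f,u \right)} = 1$ ($z{\left(f,u \right)} = \left(-3 + 2\right) - -2 = -1 + 2 = 1$)
$n{\left(b \right)} = \frac{1}{4}$
$B{\left(Z \right)} = -14 + 10 Z$ ($B{\left(Z \right)} = -14 + 2 \left(4 Z + Z\right) = -14 + 2 \cdot 5 Z = -14 + 10 Z$)
$z{\left(-13,-12 \right)} + B{\left(-15 \right)} n{\left(-28 \right)} = 1 + \left(-14 + 10 \left(-15\right)\right) \frac{1}{4} = 1 + \left(-14 - 150\right) \frac{1}{4} = 1 - 41 = -40$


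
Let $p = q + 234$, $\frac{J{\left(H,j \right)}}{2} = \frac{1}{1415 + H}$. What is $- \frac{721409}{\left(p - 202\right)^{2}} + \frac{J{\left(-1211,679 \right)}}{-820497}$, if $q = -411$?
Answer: $- \frac{60375220011487}{12021414976854} \approx -5.0223$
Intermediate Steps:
$J{\left(H,j \right)} = \frac{2}{1415 + H}$
$p = -177$ ($p = -411 + 234 = -177$)
$- \frac{721409}{\left(p - 202\right)^{2}} + \frac{J{\left(-1211,679 \right)}}{-820497} = - \frac{721409}{\left(-177 - 202\right)^{2}} + \frac{2 \frac{1}{1415 - 1211}}{-820497} = - \frac{721409}{\left(-379\right)^{2}} + \frac{2}{204} \left(- \frac{1}{820497}\right) = - \frac{721409}{143641} + 2 \cdot \frac{1}{204} \left(- \frac{1}{820497}\right) = \left(-721409\right) \frac{1}{143641} + \frac{1}{102} \left(- \frac{1}{820497}\right) = - \frac{721409}{143641} - \frac{1}{83690694} = - \frac{60375220011487}{12021414976854}$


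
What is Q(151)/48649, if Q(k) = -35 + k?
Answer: 116/48649 ≈ 0.0023844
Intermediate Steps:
Q(151)/48649 = (-35 + 151)/48649 = 116*(1/48649) = 116/48649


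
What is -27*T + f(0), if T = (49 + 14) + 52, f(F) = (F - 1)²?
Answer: -3104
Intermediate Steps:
f(F) = (-1 + F)²
T = 115 (T = 63 + 52 = 115)
-27*T + f(0) = -27*115 + (-1 + 0)² = -3105 + (-1)² = -3105 + 1 = -3104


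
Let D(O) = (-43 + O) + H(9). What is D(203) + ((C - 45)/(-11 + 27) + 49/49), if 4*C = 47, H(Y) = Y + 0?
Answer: 10747/64 ≈ 167.92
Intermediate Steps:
H(Y) = Y
C = 47/4 (C = (¼)*47 = 47/4 ≈ 11.750)
D(O) = -34 + O (D(O) = (-43 + O) + 9 = -34 + O)
D(203) + ((C - 45)/(-11 + 27) + 49/49) = (-34 + 203) + ((47/4 - 45)/(-11 + 27) + 49/49) = 169 + (-133/4/16 + (1/49)*49) = 169 + (-133/4*1/16 + 1) = 169 + (-133/64 + 1) = 169 - 69/64 = 10747/64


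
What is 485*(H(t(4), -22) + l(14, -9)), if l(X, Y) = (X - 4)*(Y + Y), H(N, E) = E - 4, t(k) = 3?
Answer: -99910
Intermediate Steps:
H(N, E) = -4 + E
l(X, Y) = 2*Y*(-4 + X) (l(X, Y) = (-4 + X)*(2*Y) = 2*Y*(-4 + X))
485*(H(t(4), -22) + l(14, -9)) = 485*((-4 - 22) + 2*(-9)*(-4 + 14)) = 485*(-26 + 2*(-9)*10) = 485*(-26 - 180) = 485*(-206) = -99910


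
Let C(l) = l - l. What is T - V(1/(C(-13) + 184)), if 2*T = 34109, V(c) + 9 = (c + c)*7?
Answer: 1569835/92 ≈ 17063.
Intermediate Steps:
C(l) = 0
V(c) = -9 + 14*c (V(c) = -9 + (c + c)*7 = -9 + (2*c)*7 = -9 + 14*c)
T = 34109/2 (T = (½)*34109 = 34109/2 ≈ 17055.)
T - V(1/(C(-13) + 184)) = 34109/2 - (-9 + 14/(0 + 184)) = 34109/2 - (-9 + 14/184) = 34109/2 - (-9 + 14*(1/184)) = 34109/2 - (-9 + 7/92) = 34109/2 - 1*(-821/92) = 34109/2 + 821/92 = 1569835/92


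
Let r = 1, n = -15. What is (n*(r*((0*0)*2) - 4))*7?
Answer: 420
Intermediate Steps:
(n*(r*((0*0)*2) - 4))*7 = -15*(1*((0*0)*2) - 4)*7 = -15*(1*(0*2) - 4)*7 = -15*(1*0 - 4)*7 = -15*(0 - 4)*7 = -15*(-4)*7 = 60*7 = 420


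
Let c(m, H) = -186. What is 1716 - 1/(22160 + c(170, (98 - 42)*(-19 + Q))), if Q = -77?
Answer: 37707383/21974 ≈ 1716.0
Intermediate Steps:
1716 - 1/(22160 + c(170, (98 - 42)*(-19 + Q))) = 1716 - 1/(22160 - 186) = 1716 - 1/21974 = 37707383/21974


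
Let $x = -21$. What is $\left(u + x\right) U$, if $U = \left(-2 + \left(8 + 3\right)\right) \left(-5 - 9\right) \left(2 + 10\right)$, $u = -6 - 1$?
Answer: $42336$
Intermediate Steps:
$u = -7$
$U = -1512$ ($U = \left(-2 + 11\right) \left(\left(-14\right) 12\right) = 9 \left(-168\right) = -1512$)
$\left(u + x\right) U = \left(-7 - 21\right) \left(-1512\right) = \left(-28\right) \left(-1512\right) = 42336$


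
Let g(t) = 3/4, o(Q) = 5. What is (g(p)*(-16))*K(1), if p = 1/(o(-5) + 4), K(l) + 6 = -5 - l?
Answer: 144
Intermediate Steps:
K(l) = -11 - l (K(l) = -6 + (-5 - l) = -11 - l)
p = 1/9 (p = 1/(5 + 4) = 1/9 ≈ 0.11111)
g(t) = 3/4 (g(t) = 3*(1/4) = 3/4)
(g(p)*(-16))*K(1) = ((3/4)*(-16))*(-11 - 1*1) = -12*(-11 - 1) = -12*(-12) = 144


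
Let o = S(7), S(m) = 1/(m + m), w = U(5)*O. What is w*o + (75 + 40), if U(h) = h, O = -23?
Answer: 1495/14 ≈ 106.79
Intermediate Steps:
w = -115 (w = 5*(-23) = -115)
S(m) = 1/(2*m)
o = 1/14 (o = (½)/7 = (½)*(⅐) = 1/14 ≈ 0.071429)
w*o + (75 + 40) = -115*1/14 + (75 + 40) = -115/14 + 115 = 1495/14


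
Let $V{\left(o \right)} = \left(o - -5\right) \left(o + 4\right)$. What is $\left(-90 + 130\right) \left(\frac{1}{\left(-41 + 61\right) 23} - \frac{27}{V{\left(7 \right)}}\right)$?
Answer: $- \frac{2048}{253} \approx -8.0949$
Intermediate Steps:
$V{\left(o \right)} = \left(4 + o\right) \left(5 + o\right)$ ($V{\left(o \right)} = \left(o + 5\right) \left(4 + o\right) = \left(5 + o\right) \left(4 + o\right) = \left(4 + o\right) \left(5 + o\right)$)
$\left(-90 + 130\right) \left(\frac{1}{\left(-41 + 61\right) 23} - \frac{27}{V{\left(7 \right)}}\right) = \left(-90 + 130\right) \left(\frac{1}{\left(-41 + 61\right) 23} - \frac{27}{20 + 7^{2} + 9 \cdot 7}\right) = 40 \left(\frac{1}{20} \cdot \frac{1}{23} - \frac{27}{20 + 49 + 63}\right) = 40 \left(\frac{1}{20} \cdot \frac{1}{23} - \frac{27}{132}\right) = 40 \left(\frac{1}{460} - \frac{9}{44}\right) = 40 \left(- \frac{256}{1265}\right) = - \frac{2048}{253}$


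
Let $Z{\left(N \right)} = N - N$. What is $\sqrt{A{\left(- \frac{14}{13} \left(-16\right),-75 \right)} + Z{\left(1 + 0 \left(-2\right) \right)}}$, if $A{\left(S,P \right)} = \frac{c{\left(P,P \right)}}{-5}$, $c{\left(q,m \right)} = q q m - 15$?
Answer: $7 \sqrt{1722} \approx 290.48$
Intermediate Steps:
$c{\left(q,m \right)} = -15 + m q^{2}$ ($c{\left(q,m \right)} = q^{2} m - 15 = m q^{2} - 15 = -15 + m q^{2}$)
$Z{\left(N \right)} = 0$
$A{\left(S,P \right)} = 3 - \frac{P^{3}}{5}$ ($A{\left(S,P \right)} = \frac{-15 + P P^{2}}{-5} = \left(-15 + P^{3}\right) \left(- \frac{1}{5}\right) = 3 - \frac{P^{3}}{5}$)
$\sqrt{A{\left(- \frac{14}{13} \left(-16\right),-75 \right)} + Z{\left(1 + 0 \left(-2\right) \right)}} = \sqrt{\left(3 - \frac{\left(-75\right)^{3}}{5}\right) + 0} = \sqrt{\left(3 - -84375\right) + 0} = \sqrt{\left(3 + 84375\right) + 0} = \sqrt{84378 + 0} = \sqrt{84378} = 7 \sqrt{1722}$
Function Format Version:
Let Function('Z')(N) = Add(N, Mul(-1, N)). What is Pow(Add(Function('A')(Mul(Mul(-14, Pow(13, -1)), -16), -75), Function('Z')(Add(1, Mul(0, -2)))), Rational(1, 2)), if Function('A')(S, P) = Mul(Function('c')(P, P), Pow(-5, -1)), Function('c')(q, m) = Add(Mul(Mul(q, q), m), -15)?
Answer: Mul(7, Pow(1722, Rational(1, 2))) ≈ 290.48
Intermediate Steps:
Function('c')(q, m) = Add(-15, Mul(m, Pow(q, 2))) (Function('c')(q, m) = Add(Mul(Pow(q, 2), m), -15) = Add(Mul(m, Pow(q, 2)), -15) = Add(-15, Mul(m, Pow(q, 2))))
Function('Z')(N) = 0
Function('A')(S, P) = Add(3, Mul(Rational(-1, 5), Pow(P, 3))) (Function('A')(S, P) = Mul(Add(-15, Mul(P, Pow(P, 2))), Pow(-5, -1)) = Mul(Add(-15, Pow(P, 3)), Rational(-1, 5)) = Add(3, Mul(Rational(-1, 5), Pow(P, 3))))
Pow(Add(Function('A')(Mul(Mul(-14, Pow(13, -1)), -16), -75), Function('Z')(Add(1, Mul(0, -2)))), Rational(1, 2)) = Pow(Add(Add(3, Mul(Rational(-1, 5), Pow(-75, 3))), 0), Rational(1, 2)) = Pow(Add(Add(3, Mul(Rational(-1, 5), -421875)), 0), Rational(1, 2)) = Pow(Add(Add(3, 84375), 0), Rational(1, 2)) = Pow(Add(84378, 0), Rational(1, 2)) = Pow(84378, Rational(1, 2)) = Mul(7, Pow(1722, Rational(1, 2)))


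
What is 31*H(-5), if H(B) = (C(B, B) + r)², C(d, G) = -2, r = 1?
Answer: 31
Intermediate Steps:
H(B) = 1 (H(B) = (-2 + 1)² = (-1)² = 1)
31*H(-5) = 31*1 = 31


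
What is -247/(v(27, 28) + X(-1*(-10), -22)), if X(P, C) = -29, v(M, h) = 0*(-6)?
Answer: 247/29 ≈ 8.5172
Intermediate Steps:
v(M, h) = 0
-247/(v(27, 28) + X(-1*(-10), -22)) = -247/(0 - 29) = -247/(-29) = -1/29*(-247) = 247/29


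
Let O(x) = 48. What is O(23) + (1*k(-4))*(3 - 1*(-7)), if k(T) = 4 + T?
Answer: 48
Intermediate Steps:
O(23) + (1*k(-4))*(3 - 1*(-7)) = 48 + (1*(4 - 4))*(3 - 1*(-7)) = 48 + (1*0)*(3 + 7) = 48 + 0*10 = 48 + 0 = 48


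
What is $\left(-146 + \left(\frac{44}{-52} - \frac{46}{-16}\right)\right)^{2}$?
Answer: $\frac{224190729}{10816} \approx 20728.0$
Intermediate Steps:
$\left(-146 + \left(\frac{44}{-52} - \frac{46}{-16}\right)\right)^{2} = \left(-146 + \left(44 \left(- \frac{1}{52}\right) - - \frac{23}{8}\right)\right)^{2} = \left(-146 + \left(- \frac{11}{13} + \frac{23}{8}\right)\right)^{2} = \left(-146 + \frac{211}{104}\right)^{2} = \left(- \frac{14973}{104}\right)^{2} = \frac{224190729}{10816}$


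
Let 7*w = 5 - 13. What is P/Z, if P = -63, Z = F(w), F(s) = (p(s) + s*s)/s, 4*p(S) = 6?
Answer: 7056/275 ≈ 25.658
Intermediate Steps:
w = -8/7 (w = (5 - 13)/7 = (⅐)*(-8) = -8/7 ≈ -1.1429)
p(S) = 3/2 (p(S) = (¼)*6 = 3/2)
F(s) = (3/2 + s²)/s (F(s) = (3/2 + s*s)/s = (3/2 + s²)/s)
Z = -275/112 (Z = -8/7 + 3/(2*(-8/7)) = -8/7 + (3/2)*(-7/8) = -8/7 - 21/16 = -275/112 ≈ -2.4554)
P/Z = -63/(-275/112) = -63*(-112/275) = 7056/275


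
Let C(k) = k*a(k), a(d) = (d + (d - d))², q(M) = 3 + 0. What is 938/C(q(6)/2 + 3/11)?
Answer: 9987824/59319 ≈ 168.37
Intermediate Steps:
q(M) = 3
a(d) = d² (a(d) = (d + 0)² = d²)
C(k) = k³ (C(k) = k*k² = k³)
938/C(q(6)/2 + 3/11) = 938/((3/2 + 3/11)³) = 938/((39/22)³) = 938/(59319/10648) = 938*(10648/59319) = 9987824/59319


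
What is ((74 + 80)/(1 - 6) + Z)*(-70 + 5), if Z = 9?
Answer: 1417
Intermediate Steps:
((74 + 80)/(1 - 6) + Z)*(-70 + 5) = ((74 + 80)/(1 - 6) + 9)*(-70 + 5) = (154/(-5) + 9)*(-65) = (154*(-1/5) + 9)*(-65) = (-154/5 + 9)*(-65) = -109/5*(-65) = 1417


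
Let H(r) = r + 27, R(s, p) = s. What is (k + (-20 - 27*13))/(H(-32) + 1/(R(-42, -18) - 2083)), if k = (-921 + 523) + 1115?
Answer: -367625/5313 ≈ -69.193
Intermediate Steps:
k = 717 (k = -398 + 1115 = 717)
H(r) = 27 + r
(k + (-20 - 27*13))/(H(-32) + 1/(R(-42, -18) - 2083)) = (717 + (-20 - 27*13))/((27 - 32) + 1/(-42 - 2083)) = (717 + (-20 - 351))/(-5 + 1/(-2125)) = (717 - 371)/(-5 - 1/2125) = 346/(-10626/2125) = 346*(-2125/10626) = -367625/5313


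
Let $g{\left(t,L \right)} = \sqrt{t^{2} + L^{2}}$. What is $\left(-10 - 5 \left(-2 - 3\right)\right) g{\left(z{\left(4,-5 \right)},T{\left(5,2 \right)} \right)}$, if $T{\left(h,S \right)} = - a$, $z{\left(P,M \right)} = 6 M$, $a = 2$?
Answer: $30 \sqrt{226} \approx 451.0$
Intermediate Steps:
$T{\left(h,S \right)} = -2$ ($T{\left(h,S \right)} = \left(-1\right) 2 = -2$)
$g{\left(t,L \right)} = \sqrt{L^{2} + t^{2}}$
$\left(-10 - 5 \left(-2 - 3\right)\right) g{\left(z{\left(4,-5 \right)},T{\left(5,2 \right)} \right)} = \left(-10 - 5 \left(-2 - 3\right)\right) \sqrt{\left(-2\right)^{2} + \left(6 \left(-5\right)\right)^{2}} = \left(-10 - -25\right) \sqrt{4 + \left(-30\right)^{2}} = \left(-10 + 25\right) \sqrt{4 + 900} = 15 \sqrt{904} = 15 \cdot 2 \sqrt{226} = 30 \sqrt{226}$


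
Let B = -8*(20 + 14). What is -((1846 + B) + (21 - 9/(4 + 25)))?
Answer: -46246/29 ≈ -1594.7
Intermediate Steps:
B = -272 (B = -8*34 = -272)
-((1846 + B) + (21 - 9/(4 + 25))) = -((1846 - 272) + (21 - 9/(4 + 25))) = -(1574 + (21 - 9/29)) = -(1574 + 600/29) = -1*46246/29 = -46246/29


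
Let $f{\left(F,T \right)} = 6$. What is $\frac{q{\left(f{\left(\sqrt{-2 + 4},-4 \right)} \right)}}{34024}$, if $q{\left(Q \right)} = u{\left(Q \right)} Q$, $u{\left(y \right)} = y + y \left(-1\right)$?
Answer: $0$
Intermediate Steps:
$u{\left(y \right)} = 0$ ($u{\left(y \right)} = y - y = 0$)
$q{\left(Q \right)} = 0$ ($q{\left(Q \right)} = 0 Q = 0$)
$\frac{q{\left(f{\left(\sqrt{-2 + 4},-4 \right)} \right)}}{34024} = \frac{0}{34024} = 0 \cdot \frac{1}{34024} = 0$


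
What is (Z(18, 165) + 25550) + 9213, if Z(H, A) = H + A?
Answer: 34946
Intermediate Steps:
Z(H, A) = A + H
(Z(18, 165) + 25550) + 9213 = ((165 + 18) + 25550) + 9213 = (183 + 25550) + 9213 = 25733 + 9213 = 34946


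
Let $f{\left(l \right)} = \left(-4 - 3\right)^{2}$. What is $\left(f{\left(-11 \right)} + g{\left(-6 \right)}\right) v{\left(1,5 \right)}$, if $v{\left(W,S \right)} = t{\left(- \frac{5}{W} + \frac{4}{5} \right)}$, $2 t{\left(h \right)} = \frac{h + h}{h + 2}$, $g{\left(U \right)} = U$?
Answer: $\frac{903}{11} \approx 82.091$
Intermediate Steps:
$t{\left(h \right)} = \frac{h}{2 + h}$ ($t{\left(h \right)} = \frac{\left(h + h\right) \frac{1}{h + 2}}{2} = \frac{2 h \frac{1}{2 + h}}{2} = \frac{h}{2 + h}$)
$v{\left(W,S \right)} = \frac{\frac{4}{5} - \frac{5}{W}}{\frac{14}{5} - \frac{5}{W}}$ ($v{\left(W,S \right)} = \frac{- \frac{5}{W} + \frac{4}{5}}{2 + \left(- \frac{5}{W} + \frac{4}{5}\right)} = \frac{\frac{4}{5} - \frac{5}{W}}{2 + \left(\frac{4}{5} - \frac{5}{W}\right)} = \frac{\frac{4}{5} - \frac{5}{W}}{\frac{14}{5} - \frac{5}{W}}$)
$f{\left(l \right)} = 49$ ($f{\left(l \right)} = \left(-7\right)^{2} = 49$)
$\left(f{\left(-11 \right)} + g{\left(-6 \right)}\right) v{\left(1,5 \right)} = \left(49 - 6\right) \frac{-25 + 4 \cdot 1}{-25 + 14 \cdot 1} = 43 \frac{-25 + 4}{-25 + 14} = 43 \frac{1}{-11} \left(-21\right) = 43 \left(\left(- \frac{1}{11}\right) \left(-21\right)\right) = 43 \cdot \frac{21}{11} = \frac{903}{11}$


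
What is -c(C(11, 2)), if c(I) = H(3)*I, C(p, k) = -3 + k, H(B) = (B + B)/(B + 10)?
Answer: 6/13 ≈ 0.46154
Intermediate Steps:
H(B) = 2*B/(10 + B) (H(B) = (2*B)/(10 + B) = 2*B/(10 + B))
c(I) = 6*I/13 (c(I) = (2*3/(10 + 3))*I = (2*3/13)*I = (2*3*(1/13))*I = 6*I/13)
-c(C(11, 2)) = -6*(-3 + 2)/13 = -6*(-1)/13 = -1*(-6/13) = 6/13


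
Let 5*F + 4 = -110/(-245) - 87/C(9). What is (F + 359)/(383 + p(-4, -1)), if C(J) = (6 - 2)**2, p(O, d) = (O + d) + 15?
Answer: 1400233/1540560 ≈ 0.90891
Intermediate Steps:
p(O, d) = 15 + O + d
C(J) = 16 (C(J) = 4**2 = 16)
F = -7047/3920 (F = -4/5 + (-110/(-245) - 87/16)/5 = -4/5 + (-110*(-1/245) - 87*1/16)/5 = -4/5 + (22/49 - 87/16)/5 = -4/5 + (1/5)*(-3911/784) = -4/5 - 3911/3920 = -7047/3920 ≈ -1.7977)
(F + 359)/(383 + p(-4, -1)) = (-7047/3920 + 359)/(383 + (15 - 4 - 1)) = 1400233/(3920*(383 + 10)) = (1400233/3920)/393 = (1400233/3920)*(1/393) = 1400233/1540560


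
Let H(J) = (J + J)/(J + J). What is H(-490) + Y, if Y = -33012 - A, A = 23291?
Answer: -56302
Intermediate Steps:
H(J) = 1 (H(J) = (2*J)/((2*J)) = (2*J)*(1/(2*J)) = 1)
Y = -56303 (Y = -33012 - 1*23291 = -33012 - 23291 = -56303)
H(-490) + Y = 1 - 56303 = -56302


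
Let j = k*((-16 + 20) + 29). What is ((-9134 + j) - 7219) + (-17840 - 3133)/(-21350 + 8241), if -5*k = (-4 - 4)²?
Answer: -1099438728/65545 ≈ -16774.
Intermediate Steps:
k = -64/5 (k = -(-4 - 4)²/5 = -⅕*(-8)² = -⅕*64 = -64/5 ≈ -12.800)
j = -2112/5 (j = -64*((-16 + 20) + 29)/5 = -64*(4 + 29)/5 = -64/5*33 = -2112/5 ≈ -422.40)
((-9134 + j) - 7219) + (-17840 - 3133)/(-21350 + 8241) = ((-9134 - 2112/5) - 7219) + (-17840 - 3133)/(-21350 + 8241) = (-47782/5 - 7219) - 20973/(-13109) = -83877/5 - 20973*(-1/13109) = -83877/5 + 20973/13109 = -1099438728/65545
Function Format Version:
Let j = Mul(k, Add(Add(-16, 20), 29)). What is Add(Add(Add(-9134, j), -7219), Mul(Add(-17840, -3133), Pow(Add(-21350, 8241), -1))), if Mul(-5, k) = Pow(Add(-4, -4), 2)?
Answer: Rational(-1099438728, 65545) ≈ -16774.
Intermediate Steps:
k = Rational(-64, 5) (k = Mul(Rational(-1, 5), Pow(Add(-4, -4), 2)) = Mul(Rational(-1, 5), Pow(-8, 2)) = Mul(Rational(-1, 5), 64) = Rational(-64, 5) ≈ -12.800)
j = Rational(-2112, 5) (j = Mul(Rational(-64, 5), Add(Add(-16, 20), 29)) = Mul(Rational(-64, 5), Add(4, 29)) = Mul(Rational(-64, 5), 33) = Rational(-2112, 5) ≈ -422.40)
Add(Add(Add(-9134, j), -7219), Mul(Add(-17840, -3133), Pow(Add(-21350, 8241), -1))) = Add(Add(Add(-9134, Rational(-2112, 5)), -7219), Mul(Add(-17840, -3133), Pow(Add(-21350, 8241), -1))) = Add(Add(Rational(-47782, 5), -7219), Mul(-20973, Pow(-13109, -1))) = Add(Rational(-83877, 5), Mul(-20973, Rational(-1, 13109))) = Add(Rational(-83877, 5), Rational(20973, 13109)) = Rational(-1099438728, 65545)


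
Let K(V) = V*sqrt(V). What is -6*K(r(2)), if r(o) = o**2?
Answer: -48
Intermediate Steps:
K(V) = V**(3/2)
-6*K(r(2)) = -6*(2**2)**(3/2) = -6*4**(3/2) = -6*8 = -48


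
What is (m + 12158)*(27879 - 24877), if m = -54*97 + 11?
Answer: 20806862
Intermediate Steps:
m = -5227 (m = -5238 + 11 = -5227)
(m + 12158)*(27879 - 24877) = (-5227 + 12158)*(27879 - 24877) = 6931*3002 = 20806862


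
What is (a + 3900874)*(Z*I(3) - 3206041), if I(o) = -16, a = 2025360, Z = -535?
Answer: -18949020616554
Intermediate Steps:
(a + 3900874)*(Z*I(3) - 3206041) = (2025360 + 3900874)*(-535*(-16) - 3206041) = 5926234*(8560 - 3206041) = 5926234*(-3197481) = -18949020616554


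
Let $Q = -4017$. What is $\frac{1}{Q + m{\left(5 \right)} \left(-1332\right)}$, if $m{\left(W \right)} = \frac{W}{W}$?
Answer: $- \frac{1}{5349} \approx -0.00018695$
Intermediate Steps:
$m{\left(W \right)} = 1$
$\frac{1}{Q + m{\left(5 \right)} \left(-1332\right)} = \frac{1}{-4017 + 1 \left(-1332\right)} = \frac{1}{-4017 - 1332} = \frac{1}{-5349} = - \frac{1}{5349}$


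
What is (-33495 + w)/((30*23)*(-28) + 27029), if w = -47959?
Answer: -81454/7709 ≈ -10.566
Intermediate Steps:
(-33495 + w)/((30*23)*(-28) + 27029) = (-33495 - 47959)/((30*23)*(-28) + 27029) = -81454/(690*(-28) + 27029) = -81454/(-19320 + 27029) = -81454/7709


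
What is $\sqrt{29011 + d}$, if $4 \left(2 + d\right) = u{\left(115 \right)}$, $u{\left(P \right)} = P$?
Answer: $\frac{\sqrt{116151}}{2} \approx 170.4$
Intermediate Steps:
$d = \frac{107}{4}$ ($d = -2 + \frac{1}{4} \cdot 115 = -2 + \frac{115}{4} = \frac{107}{4} \approx 26.75$)
$\sqrt{29011 + d} = \sqrt{29011 + \frac{107}{4}} = \sqrt{\frac{116151}{4}} = \frac{\sqrt{116151}}{2}$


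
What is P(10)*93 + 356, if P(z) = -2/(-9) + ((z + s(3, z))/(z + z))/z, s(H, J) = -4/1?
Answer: 113837/300 ≈ 379.46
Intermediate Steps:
s(H, J) = -4 (s(H, J) = -4*1 = -4)
P(z) = 2/9 + (-4 + z)/(2*z²) (P(z) = -2/(-9) + ((z - 4)/(z + z))/z = -2*(-⅑) + ((-4 + z)/((2*z)))/z = 2/9 + ((-4 + z)*(1/(2*z)))/z = 2/9 + ((-4 + z)/(2*z))/z = 2/9 + (-4 + z)/(2*z²))
P(10)*93 + 356 = (2/9 + (½)/10 - 2/10²)*93 + 356 = (2/9 + (½)*(⅒) - 2*1/100)*93 + 356 = (2/9 + 1/20 - 1/50)*93 + 356 = (227/900)*93 + 356 = 7037/300 + 356 = 113837/300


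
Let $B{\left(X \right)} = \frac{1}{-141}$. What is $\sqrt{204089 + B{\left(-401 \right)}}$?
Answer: $\frac{2 \sqrt{1014373317}}{141} \approx 451.76$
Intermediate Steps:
$B{\left(X \right)} = - \frac{1}{141}$
$\sqrt{204089 + B{\left(-401 \right)}} = \sqrt{204089 - \frac{1}{141}} = \sqrt{\frac{28776548}{141}} = \frac{2 \sqrt{1014373317}}{141}$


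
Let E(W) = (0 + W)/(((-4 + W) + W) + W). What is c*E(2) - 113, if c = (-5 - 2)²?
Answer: -64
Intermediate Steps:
E(W) = W/(-4 + 3*W) (E(W) = W/((-4 + 2*W) + W) = W/(-4 + 3*W))
c = 49 (c = (-7)² = 49)
c*E(2) - 113 = 49*(2/(-4 + 3*2)) - 113 = 49*(2/(-4 + 6)) - 113 = 49*(2/2) - 113 = 49*(2*(½)) - 113 = 49*1 - 113 = 49 - 113 = -64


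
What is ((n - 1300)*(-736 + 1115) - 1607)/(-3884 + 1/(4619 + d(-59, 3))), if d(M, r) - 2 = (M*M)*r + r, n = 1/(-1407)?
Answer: 10478952771976/82337959389 ≈ 127.27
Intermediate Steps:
n = -1/1407 ≈ -0.00071073
d(M, r) = 2 + r + r*M**2 (d(M, r) = 2 + ((M*M)*r + r) = 2 + (M**2*r + r) = 2 + (r*M**2 + r) = 2 + (r + r*M**2) = 2 + r + r*M**2)
((n - 1300)*(-736 + 1115) - 1607)/(-3884 + 1/(4619 + d(-59, 3))) = ((-1/1407 - 1300)*(-736 + 1115) - 1607)/(-3884 + 1/(4619 + (2 + 3 + 3*(-59)**2))) = (-1829101/1407*379 - 1607)/(-3884 + 1/(4619 + (2 + 3 + 3*3481))) = (-693229279/1407 - 1607)/(-3884 + 1/(4619 + (2 + 3 + 10443))) = -695490328/(1407*(-3884 + 1/(4619 + 10448))) = -695490328/(1407*(-3884 + 1/15067)) = -695490328/(1407*(-58520227/15067)) = -695490328/1407*(-15067/58520227) = 10478952771976/82337959389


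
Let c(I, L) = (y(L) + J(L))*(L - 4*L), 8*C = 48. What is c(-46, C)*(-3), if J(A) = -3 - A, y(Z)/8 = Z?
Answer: 2106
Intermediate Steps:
y(Z) = 8*Z
C = 6 (C = (⅛)*48 = 6)
c(I, L) = -3*L*(-3 + 7*L) (c(I, L) = (8*L + (-3 - L))*(L - 4*L) = (-3 + 7*L)*(-3*L) = -3*L*(-3 + 7*L))
c(-46, C)*(-3) = (3*6*(3 - 7*6))*(-3) = (3*6*(3 - 42))*(-3) = (3*6*(-39))*(-3) = -702*(-3) = 2106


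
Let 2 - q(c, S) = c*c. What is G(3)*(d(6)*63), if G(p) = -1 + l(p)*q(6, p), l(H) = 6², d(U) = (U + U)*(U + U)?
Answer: -11113200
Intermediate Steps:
d(U) = 4*U² (d(U) = (2*U)*(2*U) = 4*U²)
q(c, S) = 2 - c² (q(c, S) = 2 - c*c = 2 - c²)
l(H) = 36
G(p) = -1225 (G(p) = -1 + 36*(2 - 1*6²) = -1 + 36*(2 - 1*36) = -1 + 36*(2 - 36) = -1 + 36*(-34) = -1 - 1224 = -1225)
G(3)*(d(6)*63) = -1225*4*6²*63 = -1225*4*36*63 = -176400*63 = -1225*9072 = -11113200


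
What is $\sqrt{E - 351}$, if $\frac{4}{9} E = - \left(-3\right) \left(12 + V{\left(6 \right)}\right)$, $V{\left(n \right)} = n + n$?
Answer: $3 i \sqrt{21} \approx 13.748 i$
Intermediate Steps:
$V{\left(n \right)} = 2 n$
$E = 162$ ($E = \frac{9 \left(- \left(-3\right) \left(12 + 2 \cdot 6\right)\right)}{4} = \frac{9 \left(- \left(-3\right) \left(12 + 12\right)\right)}{4} = \frac{9 \left(- \left(-3\right) 24\right)}{4} = \frac{9 \left(\left(-1\right) \left(-72\right)\right)}{4} = \frac{9}{4} \cdot 72 = 162$)
$\sqrt{E - 351} = \sqrt{162 - 351} = \sqrt{-189} = 3 i \sqrt{21}$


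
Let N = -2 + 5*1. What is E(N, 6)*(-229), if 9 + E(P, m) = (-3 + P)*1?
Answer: 2061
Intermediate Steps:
N = 3 (N = -2 + 5 = 3)
E(P, m) = -12 + P (E(P, m) = -9 + (-3 + P)*1 = -9 + (-3 + P) = -12 + P)
E(N, 6)*(-229) = (-12 + 3)*(-229) = -9*(-229) = 2061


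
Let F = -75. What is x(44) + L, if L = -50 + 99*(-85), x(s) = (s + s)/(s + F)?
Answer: -262503/31 ≈ -8467.8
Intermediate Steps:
x(s) = 2*s/(-75 + s) (x(s) = (s + s)/(s - 75) = (2*s)/(-75 + s) = 2*s/(-75 + s))
L = -8465 (L = -50 - 8415 = -8465)
x(44) + L = 2*44/(-75 + 44) - 8465 = 2*44/(-31) - 8465 = 2*44*(-1/31) - 8465 = -88/31 - 8465 = -262503/31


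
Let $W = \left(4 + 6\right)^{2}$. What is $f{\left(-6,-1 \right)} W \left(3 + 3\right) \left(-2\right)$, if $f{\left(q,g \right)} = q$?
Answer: $7200$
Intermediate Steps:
$W = 100$ ($W = 10^{2} = 100$)
$f{\left(-6,-1 \right)} W \left(3 + 3\right) \left(-2\right) = \left(-6\right) 100 \left(3 + 3\right) \left(-2\right) = - 600 \cdot 6 \left(-2\right) = \left(-600\right) \left(-12\right) = 7200$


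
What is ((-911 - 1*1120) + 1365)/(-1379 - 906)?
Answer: 666/2285 ≈ 0.29147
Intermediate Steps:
((-911 - 1*1120) + 1365)/(-1379 - 906) = ((-911 - 1120) + 1365)/(-2285) = (-2031 + 1365)*(-1/2285) = -666*(-1/2285) = 666/2285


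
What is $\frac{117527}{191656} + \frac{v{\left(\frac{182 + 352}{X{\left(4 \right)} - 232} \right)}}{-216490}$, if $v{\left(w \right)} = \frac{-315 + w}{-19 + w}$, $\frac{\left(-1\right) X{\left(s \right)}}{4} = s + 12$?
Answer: $\frac{39165652356649}{63876329653880} \approx 0.61315$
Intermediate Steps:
$X{\left(s \right)} = -48 - 4 s$ ($X{\left(s \right)} = - 4 \left(s + 12\right) = - 4 \left(12 + s\right) = -48 - 4 s$)
$v{\left(w \right)} = \frac{-315 + w}{-19 + w}$
$\frac{117527}{191656} + \frac{v{\left(\frac{182 + 352}{X{\left(4 \right)} - 232} \right)}}{-216490} = \frac{117527}{191656} + \frac{\frac{1}{-19 + \frac{182 + 352}{\left(-48 - 16\right) - 232}} \left(-315 + \frac{182 + 352}{\left(-48 - 16\right) - 232}\right)}{-216490} = 117527 \cdot \frac{1}{191656} + \frac{-315 + \frac{534}{\left(-48 - 16\right) - 232}}{-19 + \frac{534}{\left(-48 - 16\right) - 232}} \left(- \frac{1}{216490}\right) = \frac{117527}{191656} + \frac{-315 + \frac{534}{-64 - 232}}{-19 + \frac{534}{-64 - 232}} \left(- \frac{1}{216490}\right) = \frac{117527}{191656} + \frac{-315 + \frac{534}{-296}}{-19 + \frac{534}{-296}} \left(- \frac{1}{216490}\right) = \frac{117527}{191656} + \frac{-315 + 534 \left(- \frac{1}{296}\right)}{-19 + 534 \left(- \frac{1}{296}\right)} \left(- \frac{1}{216490}\right) = \frac{117527}{191656} + \frac{-315 - \frac{267}{148}}{-19 - \frac{267}{148}} \left(- \frac{1}{216490}\right) = \frac{117527}{191656} + \frac{1}{- \frac{3079}{148}} \left(- \frac{46887}{148}\right) \left(- \frac{1}{216490}\right) = \frac{117527}{191656} + \left(- \frac{148}{3079}\right) \left(- \frac{46887}{148}\right) \left(- \frac{1}{216490}\right) = \frac{117527}{191656} + \frac{46887}{3079} \left(- \frac{1}{216490}\right) = \frac{117527}{191656} - \frac{46887}{666572710} = \frac{39165652356649}{63876329653880}$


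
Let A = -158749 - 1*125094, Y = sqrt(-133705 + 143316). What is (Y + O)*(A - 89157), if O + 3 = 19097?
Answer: -7122062000 - 373000*sqrt(9611) ≈ -7.1586e+9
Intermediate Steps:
Y = sqrt(9611) ≈ 98.036
O = 19094 (O = -3 + 19097 = 19094)
A = -283843 (A = -158749 - 125094 = -283843)
(Y + O)*(A - 89157) = (sqrt(9611) + 19094)*(-283843 - 89157) = (19094 + sqrt(9611))*(-373000) = -7122062000 - 373000*sqrt(9611)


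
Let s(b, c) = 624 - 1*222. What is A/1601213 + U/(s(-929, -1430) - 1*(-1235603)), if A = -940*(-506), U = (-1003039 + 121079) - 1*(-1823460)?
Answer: 419087091540/395821454813 ≈ 1.0588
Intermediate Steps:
U = 941500 (U = -881960 + 1823460 = 941500)
s(b, c) = 402 (s(b, c) = 624 - 222 = 402)
A = 475640
A/1601213 + U/(s(-929, -1430) - 1*(-1235603)) = 475640/1601213 + 941500/(402 - 1*(-1235603)) = 475640*(1/1601213) + 941500/(402 + 1235603) = 475640/1601213 + 941500/1236005 = 475640/1601213 + 941500*(1/1236005) = 475640/1601213 + 188300/247201 = 419087091540/395821454813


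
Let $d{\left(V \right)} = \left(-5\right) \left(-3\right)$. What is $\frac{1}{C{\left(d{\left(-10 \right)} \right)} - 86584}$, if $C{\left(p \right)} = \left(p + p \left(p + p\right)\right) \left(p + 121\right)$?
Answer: $- \frac{1}{23344} \approx -4.2838 \cdot 10^{-5}$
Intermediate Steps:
$d{\left(V \right)} = 15$
$C{\left(p \right)} = \left(121 + p\right) \left(p + 2 p^{2}\right)$ ($C{\left(p \right)} = \left(p + p 2 p\right) \left(121 + p\right) = \left(p + 2 p^{2}\right) \left(121 + p\right) = \left(121 + p\right) \left(p + 2 p^{2}\right)$)
$\frac{1}{C{\left(d{\left(-10 \right)} \right)} - 86584} = \frac{1}{15 \left(121 + 2 \cdot 15^{2} + 243 \cdot 15\right) - 86584} = \frac{1}{15 \left(121 + 2 \cdot 225 + 3645\right) - 86584} = \frac{1}{15 \left(121 + 450 + 3645\right) - 86584} = \frac{1}{15 \cdot 4216 - 86584} = \frac{1}{63240 - 86584} = \frac{1}{-23344} = - \frac{1}{23344}$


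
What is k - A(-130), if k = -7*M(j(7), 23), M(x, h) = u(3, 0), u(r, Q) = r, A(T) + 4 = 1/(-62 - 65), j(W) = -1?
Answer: -2158/127 ≈ -16.992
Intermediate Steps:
A(T) = -509/127 (A(T) = -4 + 1/(-62 - 65) = -4 + 1/(-127) = -4 - 1/127 = -509/127)
M(x, h) = 3
k = -21 (k = -7*3 = -21)
k - A(-130) = -21 - 1*(-509/127) = -21 + 509/127 = -2158/127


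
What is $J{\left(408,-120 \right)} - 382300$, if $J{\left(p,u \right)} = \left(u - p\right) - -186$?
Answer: $-382642$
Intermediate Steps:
$J{\left(p,u \right)} = 186 + u - p$ ($J{\left(p,u \right)} = \left(u - p\right) + 186 = 186 + u - p$)
$J{\left(408,-120 \right)} - 382300 = \left(186 - 120 - 408\right) - 382300 = -342 - 382300 = -382642$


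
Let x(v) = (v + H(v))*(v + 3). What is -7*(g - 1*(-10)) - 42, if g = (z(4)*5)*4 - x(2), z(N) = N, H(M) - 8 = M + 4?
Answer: -112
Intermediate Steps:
H(M) = 12 + M (H(M) = 8 + (M + 4) = 8 + (4 + M) = 12 + M)
x(v) = (3 + v)*(12 + 2*v) (x(v) = (v + (12 + v))*(v + 3) = (12 + 2*v)*(3 + v) = (3 + v)*(12 + 2*v))
g = 0 (g = (4*5)*4 - (36 + 2*2² + 18*2) = 20*4 - (36 + 2*4 + 36) = 80 - (36 + 8 + 36) = 80 - 1*80 = 80 - 80 = 0)
-7*(g - 1*(-10)) - 42 = -7*(0 - 1*(-10)) - 42 = -7*(0 + 10) - 42 = -7*10 - 42 = -70 - 42 = -112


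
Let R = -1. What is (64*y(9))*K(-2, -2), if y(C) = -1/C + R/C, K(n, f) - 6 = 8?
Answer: -1792/9 ≈ -199.11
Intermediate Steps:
K(n, f) = 14 (K(n, f) = 6 + 8 = 14)
y(C) = -2/C (y(C) = -1/C - 1/C = -2/C)
(64*y(9))*K(-2, -2) = (64*(-2/9))*14 = -128/9*14 = -1792/9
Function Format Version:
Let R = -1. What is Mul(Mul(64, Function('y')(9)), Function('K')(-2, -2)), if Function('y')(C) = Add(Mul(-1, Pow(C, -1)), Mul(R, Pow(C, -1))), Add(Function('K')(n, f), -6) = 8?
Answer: Rational(-1792, 9) ≈ -199.11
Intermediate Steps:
Function('K')(n, f) = 14 (Function('K')(n, f) = Add(6, 8) = 14)
Function('y')(C) = Mul(-2, Pow(C, -1)) (Function('y')(C) = Add(Mul(-1, Pow(C, -1)), Mul(-1, Pow(C, -1))) = Mul(-2, Pow(C, -1)))
Mul(Mul(64, Function('y')(9)), Function('K')(-2, -2)) = Mul(Mul(64, Mul(-2, Pow(9, -1))), 14) = Mul(Mul(64, Mul(-2, Rational(1, 9))), 14) = Mul(Mul(64, Rational(-2, 9)), 14) = Mul(Rational(-128, 9), 14) = Rational(-1792, 9)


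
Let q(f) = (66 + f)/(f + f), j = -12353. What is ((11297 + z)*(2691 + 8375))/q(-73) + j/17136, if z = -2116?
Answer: 36311561263615/17136 ≈ 2.1190e+9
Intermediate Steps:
q(f) = (66 + f)/(2*f) (q(f) = (66 + f)/((2*f)) = (66 + f)*(1/(2*f)) = (66 + f)/(2*f))
((11297 + z)*(2691 + 8375))/q(-73) + j/17136 = ((11297 - 2116)*(2691 + 8375))/(((½)*(66 - 73)/(-73))) - 12353/17136 = (9181*11066)/(((½)*(-1/73)*(-7))) - 12353*1/17136 = 101596946/(7/146) - 12353/17136 = 101596946*(146/7) - 12353/17136 = 14833154116/7 - 12353/17136 = 36311561263615/17136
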